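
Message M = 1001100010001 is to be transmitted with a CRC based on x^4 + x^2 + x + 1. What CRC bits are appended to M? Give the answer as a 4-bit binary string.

Append 4 zeros: 10011000100010000. Divide by 10111 (XOR where the leading bit is 1):
  pos 0: 10011 XOR 10111 = 00100
  pos 2: 10000 XOR 10111 = 00111
  pos 4: 11101 XOR 10111 = 01010
  pos 5: 10100 XOR 10111 = 00011
  pos 8: 11001 XOR 10111 = 01110
  pos 9: 11100 XOR 10111 = 01011
  pos 10: 10110 XOR 10111 = 00001
Remainder (last 4 bits) = 0100. This is the CRC / FCS.

0100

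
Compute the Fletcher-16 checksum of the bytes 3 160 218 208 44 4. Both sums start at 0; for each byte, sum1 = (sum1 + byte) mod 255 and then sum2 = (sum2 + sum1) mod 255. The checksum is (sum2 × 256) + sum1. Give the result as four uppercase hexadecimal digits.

Running sums (mod 255):
  after byte 0 (3): sum1=3, sum2=3
  after byte 1 (160): sum1=163, sum2=166
  after byte 2 (218): sum1=126, sum2=37
  after byte 3 (208): sum1=79, sum2=116
  after byte 4 (44): sum1=123, sum2=239
  after byte 5 (4): sum1=127, sum2=111
Checksum = sum2·256 + sum1 = 111·256 + 127 = 28543 = 0x6F7F.

6F7F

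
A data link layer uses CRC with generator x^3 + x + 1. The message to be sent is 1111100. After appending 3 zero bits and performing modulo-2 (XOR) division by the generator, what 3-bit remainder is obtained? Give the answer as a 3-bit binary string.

Append 3 zeros: 1111100000. Divide by 1011 (XOR where the leading bit is 1):
  pos 0: 1111 XOR 1011 = 0100
  pos 1: 1001 XOR 1011 = 0010
  pos 3: 1000 XOR 1011 = 0011
  pos 5: 1100 XOR 1011 = 0111
  pos 6: 1110 XOR 1011 = 0101
Remainder (last 3 bits) = 101. This is the CRC / FCS.

101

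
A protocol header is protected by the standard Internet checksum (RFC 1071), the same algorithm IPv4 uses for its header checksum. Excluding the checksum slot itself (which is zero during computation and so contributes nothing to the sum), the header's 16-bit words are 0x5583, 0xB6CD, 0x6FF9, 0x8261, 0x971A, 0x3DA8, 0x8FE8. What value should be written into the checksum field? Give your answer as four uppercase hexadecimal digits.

One's-complement addition (fold any carry out of bit 15 back into bit 0):
  0x5583 + 0xB6CD = 0x10C50 → wrap carry → 0x0C51
  0x0C51 + 0x6FF9 = 0x07C4A
  0x7C4A + 0x8261 = 0x0FEAB
  0xFEAB + 0x971A = 0x195C5 → wrap carry → 0x95C6
  0x95C6 + 0x3DA8 = 0x0D36E
  0xD36E + 0x8FE8 = 0x16356 → wrap carry → 0x6357
One's-complement sum = 0x6357.
Checksum = ~0x6357 & 0xFFFF = 0x9CA8.

9CA8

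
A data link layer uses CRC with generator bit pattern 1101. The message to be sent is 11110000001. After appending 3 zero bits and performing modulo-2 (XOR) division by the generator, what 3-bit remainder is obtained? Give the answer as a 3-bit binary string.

Append 3 zeros: 11110000001000. Divide by 1101 (XOR where the leading bit is 1):
  pos 0: 1111 XOR 1101 = 0010
  pos 2: 1000 XOR 1101 = 0101
  pos 3: 1010 XOR 1101 = 0111
  pos 4: 1110 XOR 1101 = 0011
  pos 6: 1100 XOR 1101 = 0001
  pos 9: 1100 XOR 1101 = 0001
Remainder (last 3 bits) = 010. This is the CRC / FCS.

010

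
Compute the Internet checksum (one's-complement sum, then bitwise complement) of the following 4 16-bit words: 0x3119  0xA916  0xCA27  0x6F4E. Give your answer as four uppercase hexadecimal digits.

EC59

One's-complement addition (fold any carry out of bit 15 back into bit 0):
  0x3119 + 0xA916 = 0x0DA2F
  0xDA2F + 0xCA27 = 0x1A456 → wrap carry → 0xA457
  0xA457 + 0x6F4E = 0x113A5 → wrap carry → 0x13A6
One's-complement sum = 0x13A6.
Checksum = ~0x13A6 & 0xFFFF = 0xEC59.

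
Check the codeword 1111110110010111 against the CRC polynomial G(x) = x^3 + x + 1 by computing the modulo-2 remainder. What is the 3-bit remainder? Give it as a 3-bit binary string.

110

Modulo-2 division of 1111110110010111 by 1011:
  pos 0: 1111 XOR 1011 = 0100
  pos 1: 1001 XOR 1011 = 0010
  pos 3: 1010 XOR 1011 = 0001
  pos 6: 1110 XOR 1011 = 0101
  pos 7: 1010 XOR 1011 = 0001
  pos 10: 1101 XOR 1011 = 0110
  pos 11: 1101 XOR 1011 = 0110
  pos 12: 1101 XOR 1011 = 0110
Remainder = 110 (nonzero — an error is detected).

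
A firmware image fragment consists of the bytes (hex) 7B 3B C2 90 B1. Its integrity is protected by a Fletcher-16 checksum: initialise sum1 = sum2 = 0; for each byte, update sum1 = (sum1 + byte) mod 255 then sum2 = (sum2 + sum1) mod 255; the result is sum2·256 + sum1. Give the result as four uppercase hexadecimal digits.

71BB

Running sums (mod 255):
  after byte 0 (7B): sum1=123, sum2=123
  after byte 1 (3B): sum1=182, sum2=50
  after byte 2 (C2): sum1=121, sum2=171
  after byte 3 (90): sum1=10, sum2=181
  after byte 4 (B1): sum1=187, sum2=113
Checksum = sum2·256 + sum1 = 113·256 + 187 = 29115 = 0x71BB.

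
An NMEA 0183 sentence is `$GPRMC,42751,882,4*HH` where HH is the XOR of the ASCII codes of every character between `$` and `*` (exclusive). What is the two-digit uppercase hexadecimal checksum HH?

XOR the ASCII codes of the payload characters:
  'G' = 0x47 → acc = 0x47
  'P' = 0x50 → acc = 0x17
  'R' = 0x52 → acc = 0x45
  'M' = 0x4D → acc = 0x08
  'C' = 0x43 → acc = 0x4B
  ',' = 0x2C → acc = 0x67
  '4' = 0x34 → acc = 0x53
  '2' = 0x32 → acc = 0x61
  '7' = 0x37 → acc = 0x56
  '5' = 0x35 → acc = 0x63
  '1' = 0x31 → acc = 0x52
  ',' = 0x2C → acc = 0x7E
  '8' = 0x38 → acc = 0x46
  '8' = 0x38 → acc = 0x7E
  '2' = 0x32 → acc = 0x4C
  ',' = 0x2C → acc = 0x60
  '4' = 0x34 → acc = 0x54
Checksum = 0x54.

54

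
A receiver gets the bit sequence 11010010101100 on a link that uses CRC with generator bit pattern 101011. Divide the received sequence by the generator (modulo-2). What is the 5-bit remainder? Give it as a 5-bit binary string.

10110

Modulo-2 division of 11010010101100 by 101011:
  pos 0: 110100 XOR 101011 = 011111
  pos 1: 111111 XOR 101011 = 010100
  pos 2: 101000 XOR 101011 = 000011
  pos 6: 111011 XOR 101011 = 010000
  pos 7: 100000 XOR 101011 = 001011
Remainder = 10110 (nonzero — an error is detected).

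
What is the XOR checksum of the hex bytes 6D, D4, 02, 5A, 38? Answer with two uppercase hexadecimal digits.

D9

XOR the bytes together:
  start with 0x6D
  0x6D ⊕ 0xD4 = 0xB9
  0xB9 ⊕ 0x02 = 0xBB
  0xBB ⊕ 0x5A = 0xE1
  0xE1 ⊕ 0x38 = 0xD9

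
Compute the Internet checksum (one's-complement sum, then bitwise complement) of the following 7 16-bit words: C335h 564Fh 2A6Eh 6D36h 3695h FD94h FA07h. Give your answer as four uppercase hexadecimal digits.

One's-complement addition (fold any carry out of bit 15 back into bit 0):
  0xC335 + 0x564F = 0x11984 → wrap carry → 0x1985
  0x1985 + 0x2A6E = 0x043F3
  0x43F3 + 0x6D36 = 0x0B129
  0xB129 + 0x3695 = 0x0E7BE
  0xE7BE + 0xFD94 = 0x1E552 → wrap carry → 0xE553
  0xE553 + 0xFA07 = 0x1DF5A → wrap carry → 0xDF5B
One's-complement sum = 0xDF5B.
Checksum = ~0xDF5B & 0xFFFF = 0x20A4.

20A4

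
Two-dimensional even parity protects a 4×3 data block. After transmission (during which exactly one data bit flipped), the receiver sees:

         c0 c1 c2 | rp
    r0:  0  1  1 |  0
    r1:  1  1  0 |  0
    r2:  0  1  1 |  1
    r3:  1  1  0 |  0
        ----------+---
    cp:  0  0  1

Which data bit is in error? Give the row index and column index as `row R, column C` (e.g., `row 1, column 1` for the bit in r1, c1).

Recompute each row's even parity and compare to rp:
  r0: data parity 0, sent rp 0 → ok
  r1: data parity 0, sent rp 0 → ok
  r2: data parity 0, sent rp 1 → mismatch
  r3: data parity 0, sent rp 0 → ok
Recompute each column's even parity and compare to cp:
  c0: data parity 0, sent cp 0 → ok
  c1: data parity 0, sent cp 0 → ok
  c2: data parity 0, sent cp 1 → mismatch
Exactly one row (r2) and one column (c2) fail → the flipped bit is at their intersection.

row 2, column 2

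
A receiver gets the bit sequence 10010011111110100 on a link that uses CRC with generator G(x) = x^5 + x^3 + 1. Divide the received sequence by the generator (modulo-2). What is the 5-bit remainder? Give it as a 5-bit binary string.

01111

Modulo-2 division of 10010011111110100 by 101001:
  pos 0: 100100 XOR 101001 = 001101
  pos 2: 110111 XOR 101001 = 011110
  pos 3: 111101 XOR 101001 = 010100
  pos 4: 101001 XOR 101001 = 000000
  pos 10: 111010 XOR 101001 = 010011
  pos 11: 100110 XOR 101001 = 001111
Remainder = 01111 (nonzero — an error is detected).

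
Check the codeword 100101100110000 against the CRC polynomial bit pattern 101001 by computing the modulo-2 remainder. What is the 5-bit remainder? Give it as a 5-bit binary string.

Modulo-2 division of 100101100110000 by 101001:
  pos 0: 100101 XOR 101001 = 001100
  pos 2: 110010 XOR 101001 = 011011
  pos 3: 110110 XOR 101001 = 011111
  pos 4: 111111 XOR 101001 = 010110
  pos 5: 101101 XOR 101001 = 000100
  pos 8: 100000 XOR 101001 = 001001
Remainder = 10010 (nonzero — an error is detected).

10010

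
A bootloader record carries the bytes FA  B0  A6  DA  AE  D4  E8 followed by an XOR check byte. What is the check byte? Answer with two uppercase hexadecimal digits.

A4

XOR the bytes together:
  start with 0xFA
  0xFA ⊕ 0xB0 = 0x4A
  0x4A ⊕ 0xA6 = 0xEC
  0xEC ⊕ 0xDA = 0x36
  0x36 ⊕ 0xAE = 0x98
  0x98 ⊕ 0xD4 = 0x4C
  0x4C ⊕ 0xE8 = 0xA4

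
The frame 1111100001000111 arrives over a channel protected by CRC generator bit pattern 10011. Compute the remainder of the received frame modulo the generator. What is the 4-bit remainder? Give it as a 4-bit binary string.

Modulo-2 division of 1111100001000111 by 10011:
  pos 0: 11111 XOR 10011 = 01100
  pos 1: 11000 XOR 10011 = 01011
  pos 2: 10110 XOR 10011 = 00101
  pos 4: 10100 XOR 10011 = 00111
  pos 6: 11110 XOR 10011 = 01101
  pos 7: 11010 XOR 10011 = 01001
  pos 8: 10010 XOR 10011 = 00001
Remainder = 1111 (nonzero — an error is detected).

1111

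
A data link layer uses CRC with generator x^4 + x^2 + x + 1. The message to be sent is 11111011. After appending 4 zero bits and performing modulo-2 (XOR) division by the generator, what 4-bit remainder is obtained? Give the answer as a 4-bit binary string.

Append 4 zeros: 111110110000. Divide by 10111 (XOR where the leading bit is 1):
  pos 0: 11111 XOR 10111 = 01000
  pos 1: 10000 XOR 10111 = 00111
  pos 3: 11111 XOR 10111 = 01000
  pos 4: 10000 XOR 10111 = 00111
  pos 6: 11100 XOR 10111 = 01011
  pos 7: 10110 XOR 10111 = 00001
Remainder (last 4 bits) = 0001. This is the CRC / FCS.

0001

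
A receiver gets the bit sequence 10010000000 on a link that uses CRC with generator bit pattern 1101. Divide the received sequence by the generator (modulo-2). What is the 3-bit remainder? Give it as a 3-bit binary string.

100

Modulo-2 division of 10010000000 by 1101:
  pos 0: 1001 XOR 1101 = 0100
  pos 1: 1000 XOR 1101 = 0101
  pos 2: 1010 XOR 1101 = 0111
  pos 3: 1110 XOR 1101 = 0011
  pos 5: 1100 XOR 1101 = 0001
Remainder = 100 (nonzero — an error is detected).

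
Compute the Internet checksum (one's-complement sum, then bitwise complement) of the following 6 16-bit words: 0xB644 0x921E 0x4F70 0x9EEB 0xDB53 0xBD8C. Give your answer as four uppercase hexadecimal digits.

One's-complement addition (fold any carry out of bit 15 back into bit 0):
  0xB644 + 0x921E = 0x14862 → wrap carry → 0x4863
  0x4863 + 0x4F70 = 0x097D3
  0x97D3 + 0x9EEB = 0x136BE → wrap carry → 0x36BF
  0x36BF + 0xDB53 = 0x11212 → wrap carry → 0x1213
  0x1213 + 0xBD8C = 0x0CF9F
One's-complement sum = 0xCF9F.
Checksum = ~0xCF9F & 0xFFFF = 0x3060.

3060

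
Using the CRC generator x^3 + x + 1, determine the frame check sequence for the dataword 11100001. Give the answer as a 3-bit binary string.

110

Append 3 zeros: 11100001000. Divide by 1011 (XOR where the leading bit is 1):
  pos 0: 1110 XOR 1011 = 0101
  pos 1: 1010 XOR 1011 = 0001
  pos 4: 1001 XOR 1011 = 0010
  pos 6: 1000 XOR 1011 = 0011
Remainder (last 3 bits) = 110. This is the CRC / FCS.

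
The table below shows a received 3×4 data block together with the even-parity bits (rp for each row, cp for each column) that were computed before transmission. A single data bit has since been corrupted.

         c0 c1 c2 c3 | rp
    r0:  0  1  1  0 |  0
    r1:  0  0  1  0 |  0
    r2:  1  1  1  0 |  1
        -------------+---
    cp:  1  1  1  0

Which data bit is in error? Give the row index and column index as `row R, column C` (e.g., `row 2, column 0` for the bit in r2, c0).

Recompute each row's even parity and compare to rp:
  r0: data parity 0, sent rp 0 → ok
  r1: data parity 1, sent rp 0 → mismatch
  r2: data parity 1, sent rp 1 → ok
Recompute each column's even parity and compare to cp:
  c0: data parity 1, sent cp 1 → ok
  c1: data parity 0, sent cp 1 → mismatch
  c2: data parity 1, sent cp 1 → ok
  c3: data parity 0, sent cp 0 → ok
Exactly one row (r1) and one column (c1) fail → the flipped bit is at their intersection.

row 1, column 1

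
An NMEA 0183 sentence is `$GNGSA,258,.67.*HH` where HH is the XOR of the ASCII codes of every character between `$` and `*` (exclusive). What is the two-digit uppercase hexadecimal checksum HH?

62

XOR the ASCII codes of the payload characters:
  'G' = 0x47 → acc = 0x47
  'N' = 0x4E → acc = 0x09
  'G' = 0x47 → acc = 0x4E
  'S' = 0x53 → acc = 0x1D
  'A' = 0x41 → acc = 0x5C
  ',' = 0x2C → acc = 0x70
  '2' = 0x32 → acc = 0x42
  '5' = 0x35 → acc = 0x77
  '8' = 0x38 → acc = 0x4F
  ',' = 0x2C → acc = 0x63
  '.' = 0x2E → acc = 0x4D
  '6' = 0x36 → acc = 0x7B
  '7' = 0x37 → acc = 0x4C
  '.' = 0x2E → acc = 0x62
Checksum = 0x62.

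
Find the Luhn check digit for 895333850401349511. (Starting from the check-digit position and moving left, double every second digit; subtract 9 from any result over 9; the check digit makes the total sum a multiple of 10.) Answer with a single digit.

0

Partial digits right→left: 1 1 5 9 4 3 1 0 4 0 5 8 3 3 3 5 9 8
Double every second digit counting from the check-digit position (so the 1st, 3rd, 5th, ... of the partial from the right).
  doubled (with −9 where >9): 2 1 8 2 8 1 6 6 9 → sum 43
  kept as-is: 1 9 3 0 0 8 3 5 8 → sum 37
Total = 43 + 37 = 80.
Check digit = (10 − (80 mod 10)) mod 10 = 0.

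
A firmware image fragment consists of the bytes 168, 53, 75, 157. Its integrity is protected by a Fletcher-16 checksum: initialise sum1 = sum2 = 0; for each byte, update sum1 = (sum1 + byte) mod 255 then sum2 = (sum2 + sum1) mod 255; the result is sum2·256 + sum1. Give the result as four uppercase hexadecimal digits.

76C6

Running sums (mod 255):
  after byte 0 (168): sum1=168, sum2=168
  after byte 1 (53): sum1=221, sum2=134
  after byte 2 (75): sum1=41, sum2=175
  after byte 3 (157): sum1=198, sum2=118
Checksum = sum2·256 + sum1 = 118·256 + 198 = 30406 = 0x76C6.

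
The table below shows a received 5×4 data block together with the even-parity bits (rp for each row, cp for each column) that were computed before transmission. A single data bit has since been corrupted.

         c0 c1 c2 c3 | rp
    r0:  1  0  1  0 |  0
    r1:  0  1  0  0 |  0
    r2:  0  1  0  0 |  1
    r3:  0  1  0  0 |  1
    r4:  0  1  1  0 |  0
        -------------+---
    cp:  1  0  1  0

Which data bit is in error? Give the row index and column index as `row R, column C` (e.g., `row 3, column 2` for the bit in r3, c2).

Recompute each row's even parity and compare to rp:
  r0: data parity 0, sent rp 0 → ok
  r1: data parity 1, sent rp 0 → mismatch
  r2: data parity 1, sent rp 1 → ok
  r3: data parity 1, sent rp 1 → ok
  r4: data parity 0, sent rp 0 → ok
Recompute each column's even parity and compare to cp:
  c0: data parity 1, sent cp 1 → ok
  c1: data parity 0, sent cp 0 → ok
  c2: data parity 0, sent cp 1 → mismatch
  c3: data parity 0, sent cp 0 → ok
Exactly one row (r1) and one column (c2) fail → the flipped bit is at their intersection.

row 1, column 2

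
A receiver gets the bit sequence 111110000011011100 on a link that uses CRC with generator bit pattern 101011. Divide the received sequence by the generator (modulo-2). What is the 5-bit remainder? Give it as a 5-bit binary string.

00000

Modulo-2 division of 111110000011011100 by 101011:
  pos 0: 111110 XOR 101011 = 010101
  pos 1: 101010 XOR 101011 = 000001
  pos 6: 100011 XOR 101011 = 001000
  pos 8: 100001 XOR 101011 = 001010
  pos 10: 101011 XOR 101011 = 000000
Remainder = 00000 (zero — the frame passes the CRC check).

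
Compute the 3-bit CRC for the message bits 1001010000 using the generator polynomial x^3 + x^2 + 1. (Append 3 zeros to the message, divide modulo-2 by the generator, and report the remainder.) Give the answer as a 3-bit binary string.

Append 3 zeros: 1001010000000. Divide by 1101 (XOR where the leading bit is 1):
  pos 0: 1001 XOR 1101 = 0100
  pos 1: 1000 XOR 1101 = 0101
  pos 2: 1011 XOR 1101 = 0110
  pos 3: 1100 XOR 1101 = 0001
  pos 6: 1000 XOR 1101 = 0101
  pos 7: 1010 XOR 1101 = 0111
  pos 8: 1110 XOR 1101 = 0011
Remainder (last 3 bits) = 110. This is the CRC / FCS.

110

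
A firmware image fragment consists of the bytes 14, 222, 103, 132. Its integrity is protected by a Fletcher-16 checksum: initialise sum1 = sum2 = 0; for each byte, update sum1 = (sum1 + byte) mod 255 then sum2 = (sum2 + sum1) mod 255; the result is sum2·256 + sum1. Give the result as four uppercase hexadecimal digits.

Running sums (mod 255):
  after byte 0 (14): sum1=14, sum2=14
  after byte 1 (222): sum1=236, sum2=250
  after byte 2 (103): sum1=84, sum2=79
  after byte 3 (132): sum1=216, sum2=40
Checksum = sum2·256 + sum1 = 40·256 + 216 = 10456 = 0x28D8.

28D8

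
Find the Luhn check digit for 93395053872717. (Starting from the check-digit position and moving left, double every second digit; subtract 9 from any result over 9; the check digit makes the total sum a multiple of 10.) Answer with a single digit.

Partial digits right→left: 7 1 7 2 7 8 3 5 0 5 9 3 3 9
Double every second digit counting from the check-digit position (so the 1st, 3rd, 5th, ... of the partial from the right).
  doubled (with −9 where >9): 5 5 5 6 0 9 6 → sum 36
  kept as-is: 1 2 8 5 5 3 9 → sum 33
Total = 36 + 33 = 69.
Check digit = (10 − (69 mod 10)) mod 10 = 1.

1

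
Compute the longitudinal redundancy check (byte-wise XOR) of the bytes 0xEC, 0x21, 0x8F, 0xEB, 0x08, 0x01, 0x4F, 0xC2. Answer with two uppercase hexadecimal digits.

2D

XOR the bytes together:
  start with 0xEC
  0xEC ⊕ 0x21 = 0xCD
  0xCD ⊕ 0x8F = 0x42
  0x42 ⊕ 0xEB = 0xA9
  0xA9 ⊕ 0x08 = 0xA1
  0xA1 ⊕ 0x01 = 0xA0
  0xA0 ⊕ 0x4F = 0xEF
  0xEF ⊕ 0xC2 = 0x2D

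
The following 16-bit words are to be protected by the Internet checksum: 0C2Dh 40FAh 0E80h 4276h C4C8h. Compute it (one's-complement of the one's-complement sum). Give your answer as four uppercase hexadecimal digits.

One's-complement addition (fold any carry out of bit 15 back into bit 0):
  0x0C2D + 0x40FA = 0x04D27
  0x4D27 + 0x0E80 = 0x05BA7
  0x5BA7 + 0x4276 = 0x09E1D
  0x9E1D + 0xC4C8 = 0x162E5 → wrap carry → 0x62E6
One's-complement sum = 0x62E6.
Checksum = ~0x62E6 & 0xFFFF = 0x9D19.

9D19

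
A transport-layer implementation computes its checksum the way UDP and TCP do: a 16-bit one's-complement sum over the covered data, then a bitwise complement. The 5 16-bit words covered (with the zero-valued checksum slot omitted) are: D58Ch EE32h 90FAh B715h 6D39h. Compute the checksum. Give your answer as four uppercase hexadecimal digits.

86F6

One's-complement addition (fold any carry out of bit 15 back into bit 0):
  0xD58C + 0xEE32 = 0x1C3BE → wrap carry → 0xC3BF
  0xC3BF + 0x90FA = 0x154B9 → wrap carry → 0x54BA
  0x54BA + 0xB715 = 0x10BCF → wrap carry → 0x0BD0
  0x0BD0 + 0x6D39 = 0x07909
One's-complement sum = 0x7909.
Checksum = ~0x7909 & 0xFFFF = 0x86F6.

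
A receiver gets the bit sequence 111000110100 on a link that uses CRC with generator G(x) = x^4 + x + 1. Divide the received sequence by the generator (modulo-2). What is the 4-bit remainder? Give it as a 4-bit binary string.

Modulo-2 division of 111000110100 by 10011:
  pos 0: 11100 XOR 10011 = 01111
  pos 1: 11110 XOR 10011 = 01101
  pos 2: 11011 XOR 10011 = 01000
  pos 3: 10001 XOR 10011 = 00010
  pos 6: 10010 XOR 10011 = 00001
Remainder = 0010 (nonzero — an error is detected).

0010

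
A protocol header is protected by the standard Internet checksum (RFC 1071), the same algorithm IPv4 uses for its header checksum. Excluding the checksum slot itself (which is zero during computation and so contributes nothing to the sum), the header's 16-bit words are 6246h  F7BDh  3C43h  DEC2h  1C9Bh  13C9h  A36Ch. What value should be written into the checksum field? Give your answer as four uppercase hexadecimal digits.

B724

One's-complement addition (fold any carry out of bit 15 back into bit 0):
  0x6246 + 0xF7BD = 0x15A03 → wrap carry → 0x5A04
  0x5A04 + 0x3C43 = 0x09647
  0x9647 + 0xDEC2 = 0x17509 → wrap carry → 0x750A
  0x750A + 0x1C9B = 0x091A5
  0x91A5 + 0x13C9 = 0x0A56E
  0xA56E + 0xA36C = 0x148DA → wrap carry → 0x48DB
One's-complement sum = 0x48DB.
Checksum = ~0x48DB & 0xFFFF = 0xB724.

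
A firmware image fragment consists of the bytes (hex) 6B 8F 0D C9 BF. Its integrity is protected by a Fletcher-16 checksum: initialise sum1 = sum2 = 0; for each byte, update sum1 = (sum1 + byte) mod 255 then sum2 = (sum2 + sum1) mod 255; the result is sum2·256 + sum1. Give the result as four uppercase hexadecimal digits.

Running sums (mod 255):
  after byte 0 (6B): sum1=107, sum2=107
  after byte 1 (8F): sum1=250, sum2=102
  after byte 2 (0D): sum1=8, sum2=110
  after byte 3 (C9): sum1=209, sum2=64
  after byte 4 (BF): sum1=145, sum2=209
Checksum = sum2·256 + sum1 = 209·256 + 145 = 53649 = 0xD191.

D191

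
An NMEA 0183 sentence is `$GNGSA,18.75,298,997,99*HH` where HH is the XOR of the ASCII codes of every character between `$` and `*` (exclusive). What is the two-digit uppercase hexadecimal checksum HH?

7D

XOR the ASCII codes of the payload characters:
  'G' = 0x47 → acc = 0x47
  'N' = 0x4E → acc = 0x09
  'G' = 0x47 → acc = 0x4E
  'S' = 0x53 → acc = 0x1D
  'A' = 0x41 → acc = 0x5C
  ',' = 0x2C → acc = 0x70
  '1' = 0x31 → acc = 0x41
  '8' = 0x38 → acc = 0x79
  '.' = 0x2E → acc = 0x57
  '7' = 0x37 → acc = 0x60
  '5' = 0x35 → acc = 0x55
  ',' = 0x2C → acc = 0x79
  '2' = 0x32 → acc = 0x4B
  '9' = 0x39 → acc = 0x72
  '8' = 0x38 → acc = 0x4A
  ',' = 0x2C → acc = 0x66
  '9' = 0x39 → acc = 0x5F
  '9' = 0x39 → acc = 0x66
  '7' = 0x37 → acc = 0x51
  ',' = 0x2C → acc = 0x7D
  '9' = 0x39 → acc = 0x44
  '9' = 0x39 → acc = 0x7D
Checksum = 0x7D.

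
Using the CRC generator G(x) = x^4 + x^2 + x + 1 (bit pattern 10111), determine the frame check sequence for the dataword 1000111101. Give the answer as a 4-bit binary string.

0000

Append 4 zeros: 10001111010000. Divide by 10111 (XOR where the leading bit is 1):
  pos 0: 10001 XOR 10111 = 00110
  pos 2: 11011 XOR 10111 = 01100
  pos 3: 11001 XOR 10111 = 01110
  pos 4: 11100 XOR 10111 = 01011
  pos 5: 10111 XOR 10111 = 00000
Remainder (last 4 bits) = 0000. This is the CRC / FCS.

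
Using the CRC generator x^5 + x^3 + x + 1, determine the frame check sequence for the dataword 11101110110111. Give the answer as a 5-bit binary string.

01011

Append 5 zeros: 1110111011011100000. Divide by 101011 (XOR where the leading bit is 1):
  pos 0: 111011 XOR 101011 = 010000
  pos 1: 100001 XOR 101011 = 001010
  pos 3: 101001 XOR 101011 = 000010
  pos 7: 101011 XOR 101011 = 000000
  pos 13: 100000 XOR 101011 = 001011
Remainder (last 5 bits) = 01011. This is the CRC / FCS.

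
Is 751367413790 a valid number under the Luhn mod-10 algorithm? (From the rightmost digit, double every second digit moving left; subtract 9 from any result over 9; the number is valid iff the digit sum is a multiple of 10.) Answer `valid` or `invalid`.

From the right, keep odd positions and double even positions (subtract 9 from any doubled value over 9):
  doubled (positions 2,4,...): 9 6 8 3 2 5 → sum 33
  kept (positions 1,3,...): 0 7 1 7 3 5 → sum 23
Total = 56.
56 mod 10 = 6, so the number is invalid.

invalid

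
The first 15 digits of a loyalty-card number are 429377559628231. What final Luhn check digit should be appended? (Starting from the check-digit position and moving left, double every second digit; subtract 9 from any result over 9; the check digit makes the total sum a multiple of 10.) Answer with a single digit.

4

Partial digits right→left: 1 3 2 8 2 6 9 5 5 7 7 3 9 2 4
Double every second digit counting from the check-digit position (so the 1st, 3rd, 5th, ... of the partial from the right).
  doubled (with −9 where >9): 2 4 4 9 1 5 9 8 → sum 42
  kept as-is: 3 8 6 5 7 3 2 → sum 34
Total = 42 + 34 = 76.
Check digit = (10 − (76 mod 10)) mod 10 = 4.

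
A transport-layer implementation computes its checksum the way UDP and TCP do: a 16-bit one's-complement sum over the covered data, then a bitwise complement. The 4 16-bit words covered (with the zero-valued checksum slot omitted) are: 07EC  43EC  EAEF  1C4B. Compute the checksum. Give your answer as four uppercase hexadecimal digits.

One's-complement addition (fold any carry out of bit 15 back into bit 0):
  0x07EC + 0x43EC = 0x04BD8
  0x4BD8 + 0xEAEF = 0x136C7 → wrap carry → 0x36C8
  0x36C8 + 0x1C4B = 0x05313
One's-complement sum = 0x5313.
Checksum = ~0x5313 & 0xFFFF = 0xACEC.

ACEC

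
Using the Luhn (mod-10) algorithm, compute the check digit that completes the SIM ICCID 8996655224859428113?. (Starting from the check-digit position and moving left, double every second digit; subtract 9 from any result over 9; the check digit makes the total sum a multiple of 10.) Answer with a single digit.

Partial digits right→left: 3 1 1 8 2 4 9 5 8 4 2 2 5 5 6 6 9 9 8
Double every second digit counting from the check-digit position (so the 1st, 3rd, 5th, ... of the partial from the right).
  doubled (with −9 where >9): 6 2 4 9 7 4 1 3 9 7 → sum 52
  kept as-is: 1 8 4 5 4 2 5 6 9 → sum 44
Total = 52 + 44 = 96.
Check digit = (10 − (96 mod 10)) mod 10 = 4.

4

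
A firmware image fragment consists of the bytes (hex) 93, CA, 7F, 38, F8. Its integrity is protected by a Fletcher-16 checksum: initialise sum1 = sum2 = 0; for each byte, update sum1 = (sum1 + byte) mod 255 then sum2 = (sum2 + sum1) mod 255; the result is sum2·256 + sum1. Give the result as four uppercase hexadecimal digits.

F40F

Running sums (mod 255):
  after byte 0 (93): sum1=147, sum2=147
  after byte 1 (CA): sum1=94, sum2=241
  after byte 2 (7F): sum1=221, sum2=207
  after byte 3 (38): sum1=22, sum2=229
  after byte 4 (F8): sum1=15, sum2=244
Checksum = sum2·256 + sum1 = 244·256 + 15 = 62479 = 0xF40F.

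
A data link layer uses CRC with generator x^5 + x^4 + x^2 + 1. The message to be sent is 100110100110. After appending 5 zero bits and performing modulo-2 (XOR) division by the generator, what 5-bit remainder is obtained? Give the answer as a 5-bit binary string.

Append 5 zeros: 10011010011000000. Divide by 110101 (XOR where the leading bit is 1):
  pos 0: 100110 XOR 110101 = 010011
  pos 1: 100111 XOR 110101 = 010010
  pos 2: 100100 XOR 110101 = 010001
  pos 3: 100010 XOR 110101 = 010111
  pos 4: 101111 XOR 110101 = 011010
  pos 5: 110101 XOR 110101 = 000000
Remainder (last 5 bits) = 00000. This is the CRC / FCS.

00000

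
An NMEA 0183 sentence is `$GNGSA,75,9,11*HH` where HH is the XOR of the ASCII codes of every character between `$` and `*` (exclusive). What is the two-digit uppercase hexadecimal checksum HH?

4B

XOR the ASCII codes of the payload characters:
  'G' = 0x47 → acc = 0x47
  'N' = 0x4E → acc = 0x09
  'G' = 0x47 → acc = 0x4E
  'S' = 0x53 → acc = 0x1D
  'A' = 0x41 → acc = 0x5C
  ',' = 0x2C → acc = 0x70
  '7' = 0x37 → acc = 0x47
  '5' = 0x35 → acc = 0x72
  ',' = 0x2C → acc = 0x5E
  '9' = 0x39 → acc = 0x67
  ',' = 0x2C → acc = 0x4B
  '1' = 0x31 → acc = 0x7A
  '1' = 0x31 → acc = 0x4B
Checksum = 0x4B.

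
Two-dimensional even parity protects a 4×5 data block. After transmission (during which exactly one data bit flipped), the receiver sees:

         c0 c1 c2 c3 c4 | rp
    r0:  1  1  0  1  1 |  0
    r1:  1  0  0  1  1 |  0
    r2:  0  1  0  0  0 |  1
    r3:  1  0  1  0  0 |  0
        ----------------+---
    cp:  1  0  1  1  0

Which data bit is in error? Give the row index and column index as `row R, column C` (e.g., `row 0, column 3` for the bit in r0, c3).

Recompute each row's even parity and compare to rp:
  r0: data parity 0, sent rp 0 → ok
  r1: data parity 1, sent rp 0 → mismatch
  r2: data parity 1, sent rp 1 → ok
  r3: data parity 0, sent rp 0 → ok
Recompute each column's even parity and compare to cp:
  c0: data parity 1, sent cp 1 → ok
  c1: data parity 0, sent cp 0 → ok
  c2: data parity 1, sent cp 1 → ok
  c3: data parity 0, sent cp 1 → mismatch
  c4: data parity 0, sent cp 0 → ok
Exactly one row (r1) and one column (c3) fail → the flipped bit is at their intersection.

row 1, column 3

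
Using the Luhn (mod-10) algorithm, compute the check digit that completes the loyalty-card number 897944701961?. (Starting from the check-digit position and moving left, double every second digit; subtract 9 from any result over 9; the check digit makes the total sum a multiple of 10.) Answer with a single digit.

0

Partial digits right→left: 1 6 9 1 0 7 4 4 9 7 9 8
Double every second digit counting from the check-digit position (so the 1st, 3rd, 5th, ... of the partial from the right).
  doubled (with −9 where >9): 2 9 0 8 9 9 → sum 37
  kept as-is: 6 1 7 4 7 8 → sum 33
Total = 37 + 33 = 70.
Check digit = (10 − (70 mod 10)) mod 10 = 0.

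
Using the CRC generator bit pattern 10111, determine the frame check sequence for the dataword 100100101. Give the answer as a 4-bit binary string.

0110

Append 4 zeros: 1001001010000. Divide by 10111 (XOR where the leading bit is 1):
  pos 0: 10010 XOR 10111 = 00101
  pos 2: 10101 XOR 10111 = 00010
  pos 5: 10010 XOR 10111 = 00101
  pos 7: 10100 XOR 10111 = 00011
Remainder (last 4 bits) = 0110. This is the CRC / FCS.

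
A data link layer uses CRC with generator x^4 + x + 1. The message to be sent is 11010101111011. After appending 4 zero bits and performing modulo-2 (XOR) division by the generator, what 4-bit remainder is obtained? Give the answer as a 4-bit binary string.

Append 4 zeros: 110101011110110000. Divide by 10011 (XOR where the leading bit is 1):
  pos 0: 11010 XOR 10011 = 01001
  pos 1: 10011 XOR 10011 = 00000
  pos 7: 11110 XOR 10011 = 01101
  pos 8: 11011 XOR 10011 = 01000
  pos 9: 10001 XOR 10011 = 00010
  pos 12: 10000 XOR 10011 = 00011
Remainder (last 4 bits) = 0110. This is the CRC / FCS.

0110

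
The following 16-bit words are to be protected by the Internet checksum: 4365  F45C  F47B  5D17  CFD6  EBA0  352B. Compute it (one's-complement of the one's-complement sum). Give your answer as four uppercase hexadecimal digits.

8607

One's-complement addition (fold any carry out of bit 15 back into bit 0):
  0x4365 + 0xF45C = 0x137C1 → wrap carry → 0x37C2
  0x37C2 + 0xF47B = 0x12C3D → wrap carry → 0x2C3E
  0x2C3E + 0x5D17 = 0x08955
  0x8955 + 0xCFD6 = 0x1592B → wrap carry → 0x592C
  0x592C + 0xEBA0 = 0x144CC → wrap carry → 0x44CD
  0x44CD + 0x352B = 0x079F8
One's-complement sum = 0x79F8.
Checksum = ~0x79F8 & 0xFFFF = 0x8607.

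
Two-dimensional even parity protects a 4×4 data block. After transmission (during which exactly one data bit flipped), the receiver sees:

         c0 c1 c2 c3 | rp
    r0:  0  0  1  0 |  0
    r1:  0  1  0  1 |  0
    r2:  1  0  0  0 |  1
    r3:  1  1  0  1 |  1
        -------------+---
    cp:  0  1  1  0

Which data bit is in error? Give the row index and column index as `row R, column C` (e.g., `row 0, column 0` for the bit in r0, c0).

Recompute each row's even parity and compare to rp:
  r0: data parity 1, sent rp 0 → mismatch
  r1: data parity 0, sent rp 0 → ok
  r2: data parity 1, sent rp 1 → ok
  r3: data parity 1, sent rp 1 → ok
Recompute each column's even parity and compare to cp:
  c0: data parity 0, sent cp 0 → ok
  c1: data parity 0, sent cp 1 → mismatch
  c2: data parity 1, sent cp 1 → ok
  c3: data parity 0, sent cp 0 → ok
Exactly one row (r0) and one column (c1) fail → the flipped bit is at their intersection.

row 0, column 1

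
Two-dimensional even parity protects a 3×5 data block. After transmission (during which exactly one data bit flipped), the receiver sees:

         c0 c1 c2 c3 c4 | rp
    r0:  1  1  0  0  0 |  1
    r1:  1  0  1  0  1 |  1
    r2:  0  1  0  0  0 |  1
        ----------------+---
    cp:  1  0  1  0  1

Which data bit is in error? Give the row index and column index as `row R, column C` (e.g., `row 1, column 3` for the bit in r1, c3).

row 0, column 0

Recompute each row's even parity and compare to rp:
  r0: data parity 0, sent rp 1 → mismatch
  r1: data parity 1, sent rp 1 → ok
  r2: data parity 1, sent rp 1 → ok
Recompute each column's even parity and compare to cp:
  c0: data parity 0, sent cp 1 → mismatch
  c1: data parity 0, sent cp 0 → ok
  c2: data parity 1, sent cp 1 → ok
  c3: data parity 0, sent cp 0 → ok
  c4: data parity 1, sent cp 1 → ok
Exactly one row (r0) and one column (c0) fail → the flipped bit is at their intersection.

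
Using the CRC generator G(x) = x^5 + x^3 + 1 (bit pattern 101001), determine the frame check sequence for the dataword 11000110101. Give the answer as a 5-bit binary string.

Append 5 zeros: 1100011010100000. Divide by 101001 (XOR where the leading bit is 1):
  pos 0: 110001 XOR 101001 = 011000
  pos 1: 110001 XOR 101001 = 011000
  pos 2: 110000 XOR 101001 = 011001
  pos 3: 110011 XOR 101001 = 011010
  pos 4: 110100 XOR 101001 = 011101
  pos 5: 111011 XOR 101001 = 010010
  pos 6: 100100 XOR 101001 = 001101
  pos 8: 110100 XOR 101001 = 011101
  pos 9: 111010 XOR 101001 = 010011
  pos 10: 100110 XOR 101001 = 001111
Remainder (last 5 bits) = 01111. This is the CRC / FCS.

01111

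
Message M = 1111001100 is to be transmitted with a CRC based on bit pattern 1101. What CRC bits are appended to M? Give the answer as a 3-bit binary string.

000

Append 3 zeros: 1111001100000. Divide by 1101 (XOR where the leading bit is 1):
  pos 0: 1111 XOR 1101 = 0010
  pos 2: 1000 XOR 1101 = 0101
  pos 3: 1011 XOR 1101 = 0110
  pos 4: 1101 XOR 1101 = 0000
Remainder (last 3 bits) = 000. This is the CRC / FCS.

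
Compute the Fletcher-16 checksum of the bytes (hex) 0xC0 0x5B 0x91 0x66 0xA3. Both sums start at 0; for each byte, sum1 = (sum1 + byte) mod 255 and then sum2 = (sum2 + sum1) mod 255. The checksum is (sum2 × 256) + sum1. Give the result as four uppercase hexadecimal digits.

Running sums (mod 255):
  after byte 0 (0xC0): sum1=192, sum2=192
  after byte 1 (0x5B): sum1=28, sum2=220
  after byte 2 (0x91): sum1=173, sum2=138
  after byte 3 (0x66): sum1=20, sum2=158
  after byte 4 (0xA3): sum1=183, sum2=86
Checksum = sum2·256 + sum1 = 86·256 + 183 = 22199 = 0x56B7.

56B7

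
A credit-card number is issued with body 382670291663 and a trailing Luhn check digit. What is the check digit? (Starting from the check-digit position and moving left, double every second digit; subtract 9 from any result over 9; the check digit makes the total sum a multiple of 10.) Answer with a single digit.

1

Partial digits right→left: 3 6 6 1 9 2 0 7 6 2 8 3
Double every second digit counting from the check-digit position (so the 1st, 3rd, 5th, ... of the partial from the right).
  doubled (with −9 where >9): 6 3 9 0 3 7 → sum 28
  kept as-is: 6 1 2 7 2 3 → sum 21
Total = 28 + 21 = 49.
Check digit = (10 − (49 mod 10)) mod 10 = 1.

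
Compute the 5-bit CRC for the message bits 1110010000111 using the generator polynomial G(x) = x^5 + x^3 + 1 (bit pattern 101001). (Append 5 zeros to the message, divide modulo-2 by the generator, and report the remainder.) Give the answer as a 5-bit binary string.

11010

Append 5 zeros: 111001000011100000. Divide by 101001 (XOR where the leading bit is 1):
  pos 0: 111001 XOR 101001 = 010000
  pos 1: 100000 XOR 101001 = 001001
  pos 3: 100100 XOR 101001 = 001101
  pos 5: 110101 XOR 101001 = 011100
  pos 6: 111001 XOR 101001 = 010000
  pos 7: 100001 XOR 101001 = 001000
  pos 9: 100000 XOR 101001 = 001001
  pos 11: 100100 XOR 101001 = 001101
Remainder (last 5 bits) = 11010. This is the CRC / FCS.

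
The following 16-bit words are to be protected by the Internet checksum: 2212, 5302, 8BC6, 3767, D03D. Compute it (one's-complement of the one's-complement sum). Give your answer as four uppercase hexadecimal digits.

One's-complement addition (fold any carry out of bit 15 back into bit 0):
  0x2212 + 0x5302 = 0x07514
  0x7514 + 0x8BC6 = 0x100DA → wrap carry → 0x00DB
  0x00DB + 0x3767 = 0x03842
  0x3842 + 0xD03D = 0x1087F → wrap carry → 0x0880
One's-complement sum = 0x0880.
Checksum = ~0x0880 & 0xFFFF = 0xF77F.

F77F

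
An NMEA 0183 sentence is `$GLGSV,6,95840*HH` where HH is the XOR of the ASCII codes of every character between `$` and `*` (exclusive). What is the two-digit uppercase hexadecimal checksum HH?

XOR the ASCII codes of the payload characters:
  'G' = 0x47 → acc = 0x47
  'L' = 0x4C → acc = 0x0B
  'G' = 0x47 → acc = 0x4C
  'S' = 0x53 → acc = 0x1F
  'V' = 0x56 → acc = 0x49
  ',' = 0x2C → acc = 0x65
  '6' = 0x36 → acc = 0x53
  ',' = 0x2C → acc = 0x7F
  '9' = 0x39 → acc = 0x46
  '5' = 0x35 → acc = 0x73
  '8' = 0x38 → acc = 0x4B
  '4' = 0x34 → acc = 0x7F
  '0' = 0x30 → acc = 0x4F
Checksum = 0x4F.

4F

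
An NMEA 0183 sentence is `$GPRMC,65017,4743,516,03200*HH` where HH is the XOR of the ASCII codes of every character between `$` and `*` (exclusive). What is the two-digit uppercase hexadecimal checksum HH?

XOR the ASCII codes of the payload characters:
  'G' = 0x47 → acc = 0x47
  'P' = 0x50 → acc = 0x17
  'R' = 0x52 → acc = 0x45
  'M' = 0x4D → acc = 0x08
  'C' = 0x43 → acc = 0x4B
  ',' = 0x2C → acc = 0x67
  '6' = 0x36 → acc = 0x51
  '5' = 0x35 → acc = 0x64
  '0' = 0x30 → acc = 0x54
  '1' = 0x31 → acc = 0x65
  '7' = 0x37 → acc = 0x52
  ',' = 0x2C → acc = 0x7E
  '4' = 0x34 → acc = 0x4A
  '7' = 0x37 → acc = 0x7D
  '4' = 0x34 → acc = 0x49
  '3' = 0x33 → acc = 0x7A
  ',' = 0x2C → acc = 0x56
  '5' = 0x35 → acc = 0x63
  '1' = 0x31 → acc = 0x52
  '6' = 0x36 → acc = 0x64
  ',' = 0x2C → acc = 0x48
  '0' = 0x30 → acc = 0x78
  '3' = 0x33 → acc = 0x4B
  '2' = 0x32 → acc = 0x79
  '0' = 0x30 → acc = 0x49
  '0' = 0x30 → acc = 0x79
Checksum = 0x79.

79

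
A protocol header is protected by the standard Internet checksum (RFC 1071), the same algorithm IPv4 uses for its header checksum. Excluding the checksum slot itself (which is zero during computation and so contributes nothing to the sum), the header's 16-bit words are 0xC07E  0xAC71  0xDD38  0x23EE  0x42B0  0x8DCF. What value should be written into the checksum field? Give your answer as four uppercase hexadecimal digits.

C168

One's-complement addition (fold any carry out of bit 15 back into bit 0):
  0xC07E + 0xAC71 = 0x16CEF → wrap carry → 0x6CF0
  0x6CF0 + 0xDD38 = 0x14A28 → wrap carry → 0x4A29
  0x4A29 + 0x23EE = 0x06E17
  0x6E17 + 0x42B0 = 0x0B0C7
  0xB0C7 + 0x8DCF = 0x13E96 → wrap carry → 0x3E97
One's-complement sum = 0x3E97.
Checksum = ~0x3E97 & 0xFFFF = 0xC168.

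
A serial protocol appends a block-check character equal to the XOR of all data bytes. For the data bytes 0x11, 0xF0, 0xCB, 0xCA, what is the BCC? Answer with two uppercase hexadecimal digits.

E0

XOR the bytes together:
  start with 0x11
  0x11 ⊕ 0xF0 = 0xE1
  0xE1 ⊕ 0xCB = 0x2A
  0x2A ⊕ 0xCA = 0xE0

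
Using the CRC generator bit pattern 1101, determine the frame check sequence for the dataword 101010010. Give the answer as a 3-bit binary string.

Append 3 zeros: 101010010000. Divide by 1101 (XOR where the leading bit is 1):
  pos 0: 1010 XOR 1101 = 0111
  pos 1: 1111 XOR 1101 = 0010
  pos 3: 1000 XOR 1101 = 0101
  pos 4: 1011 XOR 1101 = 0110
  pos 5: 1100 XOR 1101 = 0001
  pos 8: 1000 XOR 1101 = 0101
Remainder (last 3 bits) = 101. This is the CRC / FCS.

101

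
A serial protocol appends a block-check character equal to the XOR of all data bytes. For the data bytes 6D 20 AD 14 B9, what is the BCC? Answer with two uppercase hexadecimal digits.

XOR the bytes together:
  start with 0x6D
  0x6D ⊕ 0x20 = 0x4D
  0x4D ⊕ 0xAD = 0xE0
  0xE0 ⊕ 0x14 = 0xF4
  0xF4 ⊕ 0xB9 = 0x4D

4D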